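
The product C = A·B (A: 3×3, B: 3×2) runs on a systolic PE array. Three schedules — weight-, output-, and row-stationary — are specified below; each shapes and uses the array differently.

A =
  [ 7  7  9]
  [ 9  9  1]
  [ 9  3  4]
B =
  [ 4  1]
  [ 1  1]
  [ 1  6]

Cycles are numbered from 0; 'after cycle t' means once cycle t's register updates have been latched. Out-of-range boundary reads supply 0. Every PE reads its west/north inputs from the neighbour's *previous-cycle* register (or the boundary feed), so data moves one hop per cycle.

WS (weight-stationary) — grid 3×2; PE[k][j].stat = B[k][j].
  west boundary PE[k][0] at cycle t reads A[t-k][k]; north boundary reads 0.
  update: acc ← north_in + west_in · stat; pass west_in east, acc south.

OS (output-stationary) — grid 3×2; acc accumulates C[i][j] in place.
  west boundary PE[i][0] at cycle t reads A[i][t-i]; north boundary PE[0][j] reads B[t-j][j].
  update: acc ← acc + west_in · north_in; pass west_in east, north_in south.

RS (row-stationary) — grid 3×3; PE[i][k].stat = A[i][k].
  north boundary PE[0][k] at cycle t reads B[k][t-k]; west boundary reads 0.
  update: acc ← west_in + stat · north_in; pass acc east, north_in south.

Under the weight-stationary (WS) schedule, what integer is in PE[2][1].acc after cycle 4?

WS 3×2: PE[2][1] cycle-by-cycle (with neighbour feeds):
  step 0 · PE1,1: acc=0; fwd→0 fwd↓0
  step 0 · PE2,0: acc=0; fwd→0 fwd↓0
  step 0 · PE2,1: acc=0; fwd→0 fwd↓0
  step 1 · PE1,1: acc=0; fwd→0 fwd↓0
  step 1 · PE2,0: acc=0; fwd→0 fwd↓0
  step 1 · PE2,1: acc=0; fwd→0 fwd↓0
  step 2 · PE1,1: acc=14; fwd→7 fwd↓14
  step 2 · PE2,0: acc=44; fwd→9 fwd↓44
  step 2 · PE2,1: acc=0; fwd→0 fwd↓0
  step 3 · PE1,1: acc=18; fwd→9 fwd↓18
  step 3 · PE2,0: acc=46; fwd→1 fwd↓46
  step 3 · PE2,1: acc=68; fwd→9 fwd↓68
  step 4 · PE1,1: acc=12; fwd→3 fwd↓12
  step 4 · PE2,0: acc=43; fwd→4 fwd↓43
  step 4 · PE2,1: acc=24; fwd→1 fwd↓24

PE[2][1].acc = 24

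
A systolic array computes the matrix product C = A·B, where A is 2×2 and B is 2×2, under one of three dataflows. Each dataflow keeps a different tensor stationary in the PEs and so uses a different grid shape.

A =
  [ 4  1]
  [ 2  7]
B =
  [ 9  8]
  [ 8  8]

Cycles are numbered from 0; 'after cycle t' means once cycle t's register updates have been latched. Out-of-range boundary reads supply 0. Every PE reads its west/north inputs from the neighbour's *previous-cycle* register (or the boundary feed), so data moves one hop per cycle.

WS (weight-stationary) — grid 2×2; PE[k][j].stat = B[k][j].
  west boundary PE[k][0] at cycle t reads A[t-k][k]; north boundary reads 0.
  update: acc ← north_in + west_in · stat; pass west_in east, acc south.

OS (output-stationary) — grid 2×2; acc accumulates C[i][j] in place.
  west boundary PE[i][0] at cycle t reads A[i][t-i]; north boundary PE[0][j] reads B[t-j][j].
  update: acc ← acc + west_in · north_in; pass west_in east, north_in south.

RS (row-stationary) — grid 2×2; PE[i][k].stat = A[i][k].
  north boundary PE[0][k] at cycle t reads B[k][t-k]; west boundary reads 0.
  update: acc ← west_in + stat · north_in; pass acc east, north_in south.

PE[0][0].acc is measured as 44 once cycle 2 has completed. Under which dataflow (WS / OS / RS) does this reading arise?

dataflow = OS

WS [2×2] PE[0][0] across cycles:
  @0  [0,0]  acc 36  |  →4  ↓36
  @1  [0,0]  acc 18  |  →2  ↓18
  @2  [0,0]  acc 0  |  →0  ↓0
OS [2×2] PE[0][0] across cycles:
  @0  [0,0]  acc 36  |  →4  ↓9
  @1  [0,0]  acc 44  |  →1  ↓8
  @2  [0,0]  acc 44  |  →0  ↓0
RS [2×2] PE[0][0] across cycles:
  @0  [0,0]  acc 36  |  →36  ↓9
  @1  [0,0]  acc 32  |  →32  ↓8
  @2  [0,0]  acc 0  |  →0  ↓0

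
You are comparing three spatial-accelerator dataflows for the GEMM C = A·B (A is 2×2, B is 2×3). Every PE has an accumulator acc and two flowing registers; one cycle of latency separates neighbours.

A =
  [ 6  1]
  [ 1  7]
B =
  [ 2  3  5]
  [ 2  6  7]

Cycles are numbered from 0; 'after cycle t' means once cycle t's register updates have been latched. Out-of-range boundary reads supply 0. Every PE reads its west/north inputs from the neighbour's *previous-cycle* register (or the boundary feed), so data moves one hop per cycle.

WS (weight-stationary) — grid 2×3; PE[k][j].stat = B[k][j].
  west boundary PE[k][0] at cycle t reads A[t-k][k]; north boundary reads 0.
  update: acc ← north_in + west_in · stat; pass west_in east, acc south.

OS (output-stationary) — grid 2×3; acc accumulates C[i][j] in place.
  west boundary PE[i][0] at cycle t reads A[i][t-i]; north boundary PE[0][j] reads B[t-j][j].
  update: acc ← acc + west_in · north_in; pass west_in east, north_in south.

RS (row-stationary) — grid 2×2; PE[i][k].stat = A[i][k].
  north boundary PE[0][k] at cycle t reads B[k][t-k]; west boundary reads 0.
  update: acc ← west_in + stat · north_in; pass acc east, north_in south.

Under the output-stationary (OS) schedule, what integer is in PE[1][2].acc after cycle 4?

PE[1][2].acc = 54

OS (2×3). Following PE[1][2] plus its west/north inputs:
  [0] (0,2) acc=0 (h:0 v:0)
  [0] (1,1) acc=0 (h:0 v:0)
  [0] (1,2) acc=0 (h:0 v:0)
  [1] (0,2) acc=0 (h:0 v:0)
  [1] (1,1) acc=0 (h:0 v:0)
  [1] (1,2) acc=0 (h:0 v:0)
  [2] (0,2) acc=30 (h:6 v:5)
  [2] (1,1) acc=3 (h:1 v:3)
  [2] (1,2) acc=0 (h:0 v:0)
  [3] (0,2) acc=37 (h:1 v:7)
  [3] (1,1) acc=45 (h:7 v:6)
  [3] (1,2) acc=5 (h:1 v:5)
  [4] (0,2) acc=37 (h:0 v:0)
  [4] (1,1) acc=45 (h:0 v:0)
  [4] (1,2) acc=54 (h:7 v:7)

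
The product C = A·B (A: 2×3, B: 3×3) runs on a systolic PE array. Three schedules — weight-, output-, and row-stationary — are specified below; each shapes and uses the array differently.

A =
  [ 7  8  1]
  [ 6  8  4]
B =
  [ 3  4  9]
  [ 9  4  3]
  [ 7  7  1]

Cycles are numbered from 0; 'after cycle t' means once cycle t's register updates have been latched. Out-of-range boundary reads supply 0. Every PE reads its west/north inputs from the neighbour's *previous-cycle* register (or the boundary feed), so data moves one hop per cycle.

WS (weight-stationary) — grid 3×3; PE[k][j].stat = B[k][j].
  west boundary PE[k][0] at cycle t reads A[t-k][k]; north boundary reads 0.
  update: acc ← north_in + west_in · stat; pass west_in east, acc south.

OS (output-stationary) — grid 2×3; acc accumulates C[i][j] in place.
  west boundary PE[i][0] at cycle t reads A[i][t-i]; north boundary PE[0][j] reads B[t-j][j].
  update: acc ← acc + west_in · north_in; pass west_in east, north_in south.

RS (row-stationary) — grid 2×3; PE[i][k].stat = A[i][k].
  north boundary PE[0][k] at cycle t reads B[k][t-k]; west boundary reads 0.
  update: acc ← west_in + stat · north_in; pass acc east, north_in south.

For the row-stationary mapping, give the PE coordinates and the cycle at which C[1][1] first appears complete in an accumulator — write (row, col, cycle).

Under RS, C[1][1] lands at PE[1][2]:
  t=0 PE[1][2]: acc=0 h=0 v=0
  t=1 PE[1][2]: acc=0 h=0 v=0
  t=2 PE[1][2]: acc=0 h=0 v=0
  t=3 PE[1][2]: acc=118 h=118 v=7
  t=4 PE[1][2]: acc=84 h=84 v=7

(row, col, cycle) = (1, 2, 4)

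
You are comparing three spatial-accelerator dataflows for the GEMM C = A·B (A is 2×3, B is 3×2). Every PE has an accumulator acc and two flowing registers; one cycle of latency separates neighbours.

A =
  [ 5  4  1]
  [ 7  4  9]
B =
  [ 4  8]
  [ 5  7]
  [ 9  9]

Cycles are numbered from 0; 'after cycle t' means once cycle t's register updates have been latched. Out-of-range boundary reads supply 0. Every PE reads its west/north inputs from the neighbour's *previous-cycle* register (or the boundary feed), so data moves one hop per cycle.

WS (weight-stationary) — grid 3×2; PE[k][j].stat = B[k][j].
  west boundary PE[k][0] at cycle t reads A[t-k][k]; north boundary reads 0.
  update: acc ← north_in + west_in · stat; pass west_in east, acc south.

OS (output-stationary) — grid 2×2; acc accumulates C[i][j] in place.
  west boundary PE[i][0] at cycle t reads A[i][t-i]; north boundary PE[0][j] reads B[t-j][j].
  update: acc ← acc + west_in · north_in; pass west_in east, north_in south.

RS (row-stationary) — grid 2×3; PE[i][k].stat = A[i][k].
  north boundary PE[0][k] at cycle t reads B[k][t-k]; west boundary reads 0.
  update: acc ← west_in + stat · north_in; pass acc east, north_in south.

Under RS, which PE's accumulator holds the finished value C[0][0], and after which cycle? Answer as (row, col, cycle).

RS: C[0][0] accumulates in PE[0][2]:
  @0  [0,2]  acc 0  |  →0  ↓0
  @1  [0,2]  acc 0  |  →0  ↓0
  @2  [0,2]  acc 49  |  →49  ↓9

(row, col, cycle) = (0, 2, 2)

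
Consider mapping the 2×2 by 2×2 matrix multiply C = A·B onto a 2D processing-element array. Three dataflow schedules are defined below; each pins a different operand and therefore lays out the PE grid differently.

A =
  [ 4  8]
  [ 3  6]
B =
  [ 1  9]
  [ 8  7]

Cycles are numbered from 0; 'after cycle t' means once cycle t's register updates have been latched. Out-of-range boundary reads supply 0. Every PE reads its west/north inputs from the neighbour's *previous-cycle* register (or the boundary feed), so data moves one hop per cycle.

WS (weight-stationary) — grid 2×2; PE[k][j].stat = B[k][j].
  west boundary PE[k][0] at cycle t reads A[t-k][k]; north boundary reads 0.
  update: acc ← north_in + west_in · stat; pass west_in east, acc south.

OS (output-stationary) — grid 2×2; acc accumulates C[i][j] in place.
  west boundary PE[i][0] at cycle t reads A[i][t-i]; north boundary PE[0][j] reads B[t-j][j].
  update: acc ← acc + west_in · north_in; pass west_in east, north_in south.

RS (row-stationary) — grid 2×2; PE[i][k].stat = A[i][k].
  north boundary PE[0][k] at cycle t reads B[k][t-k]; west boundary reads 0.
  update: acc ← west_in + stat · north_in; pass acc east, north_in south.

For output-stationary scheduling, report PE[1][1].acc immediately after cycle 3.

OS on a 2×2 grid — tracing PE[1][1] and its feeders:
  [0] (0,1) acc=0 (h:0 v:0)
  [0] (1,0) acc=0 (h:0 v:0)
  [0] (1,1) acc=0 (h:0 v:0)
  [1] (0,1) acc=36 (h:4 v:9)
  [1] (1,0) acc=3 (h:3 v:1)
  [1] (1,1) acc=0 (h:0 v:0)
  [2] (0,1) acc=92 (h:8 v:7)
  [2] (1,0) acc=51 (h:6 v:8)
  [2] (1,1) acc=27 (h:3 v:9)
  [3] (0,1) acc=92 (h:0 v:0)
  [3] (1,0) acc=51 (h:0 v:0)
  [3] (1,1) acc=69 (h:6 v:7)

PE[1][1].acc = 69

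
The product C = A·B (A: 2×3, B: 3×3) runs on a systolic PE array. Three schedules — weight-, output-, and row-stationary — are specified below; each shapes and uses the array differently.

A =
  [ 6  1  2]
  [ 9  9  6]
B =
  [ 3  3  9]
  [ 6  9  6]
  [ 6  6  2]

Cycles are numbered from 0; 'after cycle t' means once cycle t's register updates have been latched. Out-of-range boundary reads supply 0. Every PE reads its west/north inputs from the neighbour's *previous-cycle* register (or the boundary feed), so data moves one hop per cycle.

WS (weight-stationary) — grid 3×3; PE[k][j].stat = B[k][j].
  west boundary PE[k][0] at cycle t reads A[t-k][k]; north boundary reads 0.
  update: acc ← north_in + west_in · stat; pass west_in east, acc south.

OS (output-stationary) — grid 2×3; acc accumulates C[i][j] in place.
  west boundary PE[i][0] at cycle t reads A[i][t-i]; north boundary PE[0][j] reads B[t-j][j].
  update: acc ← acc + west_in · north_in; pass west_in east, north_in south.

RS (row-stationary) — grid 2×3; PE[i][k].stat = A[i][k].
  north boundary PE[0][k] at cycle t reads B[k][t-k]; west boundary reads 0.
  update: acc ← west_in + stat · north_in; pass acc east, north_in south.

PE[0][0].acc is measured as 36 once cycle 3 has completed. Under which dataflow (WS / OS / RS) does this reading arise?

— WS: 3×3; PE[0][0] trace:
  step 0 · PE0,0: acc=18; fwd→6 fwd↓18
  step 1 · PE0,0: acc=27; fwd→9 fwd↓27
  step 2 · PE0,0: acc=0; fwd→0 fwd↓0
  step 3 · PE0,0: acc=0; fwd→0 fwd↓0
— OS: 2×3; PE[0][0] trace:
  step 0 · PE0,0: acc=18; fwd→6 fwd↓3
  step 1 · PE0,0: acc=24; fwd→1 fwd↓6
  step 2 · PE0,0: acc=36; fwd→2 fwd↓6
  step 3 · PE0,0: acc=36; fwd→0 fwd↓0
— RS: 2×3; PE[0][0] trace:
  step 0 · PE0,0: acc=18; fwd→18 fwd↓3
  step 1 · PE0,0: acc=18; fwd→18 fwd↓3
  step 2 · PE0,0: acc=54; fwd→54 fwd↓9
  step 3 · PE0,0: acc=0; fwd→0 fwd↓0

dataflow = OS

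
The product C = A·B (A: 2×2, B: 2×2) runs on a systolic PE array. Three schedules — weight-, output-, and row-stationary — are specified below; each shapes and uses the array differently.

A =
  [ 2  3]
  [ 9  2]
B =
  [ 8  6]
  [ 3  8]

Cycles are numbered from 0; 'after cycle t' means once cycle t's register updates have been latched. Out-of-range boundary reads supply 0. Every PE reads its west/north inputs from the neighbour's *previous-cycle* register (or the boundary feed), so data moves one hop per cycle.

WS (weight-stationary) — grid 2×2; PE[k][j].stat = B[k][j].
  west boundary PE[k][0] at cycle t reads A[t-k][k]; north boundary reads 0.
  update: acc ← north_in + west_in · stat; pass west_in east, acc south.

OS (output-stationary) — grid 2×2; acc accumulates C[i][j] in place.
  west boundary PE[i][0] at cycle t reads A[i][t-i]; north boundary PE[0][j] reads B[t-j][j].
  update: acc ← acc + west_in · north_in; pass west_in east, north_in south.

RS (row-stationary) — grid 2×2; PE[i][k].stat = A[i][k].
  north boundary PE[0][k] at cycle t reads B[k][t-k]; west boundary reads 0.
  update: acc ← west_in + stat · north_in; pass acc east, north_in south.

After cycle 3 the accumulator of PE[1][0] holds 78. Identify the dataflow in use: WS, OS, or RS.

Under WS (2×2), PE[1][0]:
  after 0 — PE[1][0] acc=0, pass-E 0, pass-S 0
  after 1 — PE[1][0] acc=25, pass-E 3, pass-S 25
  after 2 — PE[1][0] acc=78, pass-E 2, pass-S 78
  after 3 — PE[1][0] acc=0, pass-E 0, pass-S 0
Under OS (2×2), PE[1][0]:
  after 0 — PE[1][0] acc=0, pass-E 0, pass-S 0
  after 1 — PE[1][0] acc=72, pass-E 9, pass-S 8
  after 2 — PE[1][0] acc=78, pass-E 2, pass-S 3
  after 3 — PE[1][0] acc=78, pass-E 0, pass-S 0
Under RS (2×2), PE[1][0]:
  after 0 — PE[1][0] acc=0, pass-E 0, pass-S 0
  after 1 — PE[1][0] acc=72, pass-E 72, pass-S 8
  after 2 — PE[1][0] acc=54, pass-E 54, pass-S 6
  after 3 — PE[1][0] acc=0, pass-E 0, pass-S 0

dataflow = OS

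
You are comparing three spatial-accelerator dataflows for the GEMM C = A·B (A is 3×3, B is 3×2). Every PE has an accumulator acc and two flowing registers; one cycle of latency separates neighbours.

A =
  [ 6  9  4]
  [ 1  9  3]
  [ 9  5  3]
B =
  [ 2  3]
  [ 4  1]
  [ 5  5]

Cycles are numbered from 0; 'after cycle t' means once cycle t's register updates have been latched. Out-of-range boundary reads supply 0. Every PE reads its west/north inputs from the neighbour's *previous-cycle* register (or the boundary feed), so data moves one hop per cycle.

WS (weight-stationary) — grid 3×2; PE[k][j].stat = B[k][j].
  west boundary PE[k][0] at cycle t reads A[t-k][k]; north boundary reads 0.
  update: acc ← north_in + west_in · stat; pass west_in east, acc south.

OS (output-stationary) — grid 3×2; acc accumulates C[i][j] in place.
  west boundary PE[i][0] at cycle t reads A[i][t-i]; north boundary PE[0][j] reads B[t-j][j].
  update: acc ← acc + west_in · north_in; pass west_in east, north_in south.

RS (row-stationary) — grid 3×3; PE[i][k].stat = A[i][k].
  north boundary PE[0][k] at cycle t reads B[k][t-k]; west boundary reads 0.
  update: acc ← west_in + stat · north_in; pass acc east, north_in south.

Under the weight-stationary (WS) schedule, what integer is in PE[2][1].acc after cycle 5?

PE[2][1].acc = 47

WS (3×2). Following PE[2][1] plus its west/north inputs:
  cycle 0: PE[1][1] → acc 0, east 0, south 0
  cycle 0: PE[2][0] → acc 0, east 0, south 0
  cycle 0: PE[2][1] → acc 0, east 0, south 0
  cycle 1: PE[1][1] → acc 0, east 0, south 0
  cycle 1: PE[2][0] → acc 0, east 0, south 0
  cycle 1: PE[2][1] → acc 0, east 0, south 0
  cycle 2: PE[1][1] → acc 27, east 9, south 27
  cycle 2: PE[2][0] → acc 68, east 4, south 68
  cycle 2: PE[2][1] → acc 0, east 0, south 0
  cycle 3: PE[1][1] → acc 12, east 9, south 12
  cycle 3: PE[2][0] → acc 53, east 3, south 53
  cycle 3: PE[2][1] → acc 47, east 4, south 47
  cycle 4: PE[1][1] → acc 32, east 5, south 32
  cycle 4: PE[2][0] → acc 53, east 3, south 53
  cycle 4: PE[2][1] → acc 27, east 3, south 27
  cycle 5: PE[1][1] → acc 0, east 0, south 0
  cycle 5: PE[2][0] → acc 0, east 0, south 0
  cycle 5: PE[2][1] → acc 47, east 3, south 47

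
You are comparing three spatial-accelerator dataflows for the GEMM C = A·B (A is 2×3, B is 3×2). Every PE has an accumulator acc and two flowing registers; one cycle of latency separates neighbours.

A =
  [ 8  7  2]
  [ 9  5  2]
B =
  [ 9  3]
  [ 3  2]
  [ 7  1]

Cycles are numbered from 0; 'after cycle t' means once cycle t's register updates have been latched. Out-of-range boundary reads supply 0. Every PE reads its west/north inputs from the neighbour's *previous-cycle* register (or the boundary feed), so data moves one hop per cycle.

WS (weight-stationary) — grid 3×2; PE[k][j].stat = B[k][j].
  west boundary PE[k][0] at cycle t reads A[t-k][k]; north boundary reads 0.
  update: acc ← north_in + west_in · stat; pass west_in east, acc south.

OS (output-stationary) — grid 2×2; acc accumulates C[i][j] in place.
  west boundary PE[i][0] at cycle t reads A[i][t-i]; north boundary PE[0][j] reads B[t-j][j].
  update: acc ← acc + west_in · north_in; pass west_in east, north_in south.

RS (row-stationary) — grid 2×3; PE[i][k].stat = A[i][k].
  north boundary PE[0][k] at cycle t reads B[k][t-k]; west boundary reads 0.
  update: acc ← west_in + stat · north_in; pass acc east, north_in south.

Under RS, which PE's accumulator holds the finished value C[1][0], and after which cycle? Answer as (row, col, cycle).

(row, col, cycle) = (1, 2, 3)

RS: C[1][0] accumulates in PE[1][2]:
  0: (1,2).acc=0  regs=<0,0>
  1: (1,2).acc=0  regs=<0,0>
  2: (1,2).acc=0  regs=<0,0>
  3: (1,2).acc=110  regs=<110,7>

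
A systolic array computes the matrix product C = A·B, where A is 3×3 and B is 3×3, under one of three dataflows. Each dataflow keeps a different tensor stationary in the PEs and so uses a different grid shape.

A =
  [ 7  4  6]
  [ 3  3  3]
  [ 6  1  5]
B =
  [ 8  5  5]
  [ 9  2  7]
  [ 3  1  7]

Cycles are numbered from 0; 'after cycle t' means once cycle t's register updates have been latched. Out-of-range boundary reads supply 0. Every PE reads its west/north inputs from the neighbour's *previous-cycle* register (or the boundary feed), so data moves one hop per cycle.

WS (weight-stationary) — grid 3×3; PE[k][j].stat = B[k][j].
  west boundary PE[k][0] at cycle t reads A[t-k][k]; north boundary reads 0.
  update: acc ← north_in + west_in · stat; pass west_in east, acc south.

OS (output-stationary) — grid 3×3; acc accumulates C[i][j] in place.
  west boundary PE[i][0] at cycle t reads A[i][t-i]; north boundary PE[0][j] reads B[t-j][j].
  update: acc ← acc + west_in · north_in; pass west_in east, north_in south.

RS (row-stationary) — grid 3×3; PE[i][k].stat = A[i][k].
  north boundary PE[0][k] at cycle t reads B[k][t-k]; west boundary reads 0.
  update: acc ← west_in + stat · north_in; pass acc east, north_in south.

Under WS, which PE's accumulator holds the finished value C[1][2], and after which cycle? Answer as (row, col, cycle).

WS — PE[2][2] is where C[1][2] collects:
  0: (2,2).acc=0  regs=<0,0>
  1: (2,2).acc=0  regs=<0,0>
  2: (2,2).acc=0  regs=<0,0>
  3: (2,2).acc=0  regs=<0,0>
  4: (2,2).acc=105  regs=<6,105>
  5: (2,2).acc=57  regs=<3,57>

(row, col, cycle) = (2, 2, 5)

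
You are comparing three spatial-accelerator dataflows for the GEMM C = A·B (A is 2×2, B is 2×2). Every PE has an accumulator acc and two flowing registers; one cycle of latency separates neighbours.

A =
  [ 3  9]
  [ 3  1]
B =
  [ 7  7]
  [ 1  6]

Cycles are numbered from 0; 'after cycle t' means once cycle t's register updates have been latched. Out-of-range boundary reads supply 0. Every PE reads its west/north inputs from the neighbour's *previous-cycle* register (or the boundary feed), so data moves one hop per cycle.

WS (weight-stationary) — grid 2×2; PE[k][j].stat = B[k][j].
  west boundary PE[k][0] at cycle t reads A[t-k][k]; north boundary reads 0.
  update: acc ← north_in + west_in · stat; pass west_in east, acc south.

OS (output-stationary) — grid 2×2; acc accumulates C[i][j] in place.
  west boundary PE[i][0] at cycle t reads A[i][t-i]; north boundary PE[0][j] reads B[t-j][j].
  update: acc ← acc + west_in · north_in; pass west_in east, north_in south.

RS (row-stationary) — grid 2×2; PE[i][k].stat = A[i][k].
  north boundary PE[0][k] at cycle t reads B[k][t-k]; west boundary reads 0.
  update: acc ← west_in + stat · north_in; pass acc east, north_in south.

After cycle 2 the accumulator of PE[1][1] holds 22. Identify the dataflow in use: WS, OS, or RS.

dataflow = RS

Under WS (2×2), PE[1][1]:
  step 0 · PE1,1: acc=0; fwd→0 fwd↓0
  step 1 · PE1,1: acc=0; fwd→0 fwd↓0
  step 2 · PE1,1: acc=75; fwd→9 fwd↓75
Under OS (2×2), PE[1][1]:
  step 0 · PE1,1: acc=0; fwd→0 fwd↓0
  step 1 · PE1,1: acc=0; fwd→0 fwd↓0
  step 2 · PE1,1: acc=21; fwd→3 fwd↓7
Under RS (2×2), PE[1][1]:
  step 0 · PE1,1: acc=0; fwd→0 fwd↓0
  step 1 · PE1,1: acc=0; fwd→0 fwd↓0
  step 2 · PE1,1: acc=22; fwd→22 fwd↓1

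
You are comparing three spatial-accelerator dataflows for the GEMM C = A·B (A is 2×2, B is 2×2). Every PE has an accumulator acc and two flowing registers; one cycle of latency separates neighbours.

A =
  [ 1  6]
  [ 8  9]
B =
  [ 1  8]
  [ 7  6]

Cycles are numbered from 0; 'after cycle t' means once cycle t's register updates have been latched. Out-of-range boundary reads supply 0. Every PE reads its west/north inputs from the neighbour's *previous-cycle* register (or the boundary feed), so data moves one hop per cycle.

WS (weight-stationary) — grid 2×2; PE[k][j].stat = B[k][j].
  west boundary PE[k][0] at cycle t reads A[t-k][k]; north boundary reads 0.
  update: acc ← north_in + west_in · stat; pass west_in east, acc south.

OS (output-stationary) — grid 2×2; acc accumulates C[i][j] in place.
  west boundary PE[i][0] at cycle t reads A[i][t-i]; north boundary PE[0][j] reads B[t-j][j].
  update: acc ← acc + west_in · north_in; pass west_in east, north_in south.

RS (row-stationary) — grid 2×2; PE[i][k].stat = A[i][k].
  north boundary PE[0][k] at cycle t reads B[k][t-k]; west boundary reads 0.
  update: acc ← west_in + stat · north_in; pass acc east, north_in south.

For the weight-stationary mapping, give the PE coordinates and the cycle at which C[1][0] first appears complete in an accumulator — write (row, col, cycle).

WS — PE[1][0] is where C[1][0] collects:
  [0] (1,0) acc=0 (h:0 v:0)
  [1] (1,0) acc=43 (h:6 v:43)
  [2] (1,0) acc=71 (h:9 v:71)

(row, col, cycle) = (1, 0, 2)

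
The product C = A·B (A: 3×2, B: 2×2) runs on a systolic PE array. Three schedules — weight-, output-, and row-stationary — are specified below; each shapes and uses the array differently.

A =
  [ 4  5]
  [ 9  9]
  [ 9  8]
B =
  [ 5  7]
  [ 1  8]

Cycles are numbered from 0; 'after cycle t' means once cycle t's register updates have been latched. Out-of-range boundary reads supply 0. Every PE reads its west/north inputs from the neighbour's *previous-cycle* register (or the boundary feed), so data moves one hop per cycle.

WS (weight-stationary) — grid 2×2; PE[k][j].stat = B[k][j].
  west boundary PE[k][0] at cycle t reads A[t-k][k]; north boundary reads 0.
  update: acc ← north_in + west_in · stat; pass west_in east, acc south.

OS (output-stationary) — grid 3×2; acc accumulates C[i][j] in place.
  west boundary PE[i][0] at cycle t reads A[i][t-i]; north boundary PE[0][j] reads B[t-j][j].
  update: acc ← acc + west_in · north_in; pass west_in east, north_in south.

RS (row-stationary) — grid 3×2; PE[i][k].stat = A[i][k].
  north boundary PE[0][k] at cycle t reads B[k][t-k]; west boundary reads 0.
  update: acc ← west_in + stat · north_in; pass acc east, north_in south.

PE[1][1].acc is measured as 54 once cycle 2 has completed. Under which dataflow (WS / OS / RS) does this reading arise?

dataflow = RS

Under WS (2×2), PE[1][1]:
  t=0 PE[1][1]: acc=0 h=0 v=0
  t=1 PE[1][1]: acc=0 h=0 v=0
  t=2 PE[1][1]: acc=68 h=5 v=68
Under OS (3×2), PE[1][1]:
  t=0 PE[1][1]: acc=0 h=0 v=0
  t=1 PE[1][1]: acc=0 h=0 v=0
  t=2 PE[1][1]: acc=63 h=9 v=7
Under RS (3×2), PE[1][1]:
  t=0 PE[1][1]: acc=0 h=0 v=0
  t=1 PE[1][1]: acc=0 h=0 v=0
  t=2 PE[1][1]: acc=54 h=54 v=1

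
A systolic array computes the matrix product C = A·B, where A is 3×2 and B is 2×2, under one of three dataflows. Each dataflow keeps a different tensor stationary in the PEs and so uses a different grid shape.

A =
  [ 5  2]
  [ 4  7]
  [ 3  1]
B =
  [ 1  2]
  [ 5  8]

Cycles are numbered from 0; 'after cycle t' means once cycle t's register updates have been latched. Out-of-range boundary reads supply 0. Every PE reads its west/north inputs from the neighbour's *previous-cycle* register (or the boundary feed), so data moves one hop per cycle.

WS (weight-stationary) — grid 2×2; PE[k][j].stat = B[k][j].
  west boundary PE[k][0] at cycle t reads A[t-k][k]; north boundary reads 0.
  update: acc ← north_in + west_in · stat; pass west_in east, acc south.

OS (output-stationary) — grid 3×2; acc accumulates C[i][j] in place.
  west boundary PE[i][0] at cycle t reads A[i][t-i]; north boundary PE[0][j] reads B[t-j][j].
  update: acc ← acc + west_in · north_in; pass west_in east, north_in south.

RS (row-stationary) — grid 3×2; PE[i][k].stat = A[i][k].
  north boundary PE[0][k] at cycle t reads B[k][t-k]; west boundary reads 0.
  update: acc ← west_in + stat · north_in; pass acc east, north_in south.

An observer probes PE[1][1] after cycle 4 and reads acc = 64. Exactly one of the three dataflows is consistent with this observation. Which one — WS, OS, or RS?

WS (2×2 grid), PE[1][1]:
  [0] (1,1) acc=0 (h:0 v:0)
  [1] (1,1) acc=0 (h:0 v:0)
  [2] (1,1) acc=26 (h:2 v:26)
  [3] (1,1) acc=64 (h:7 v:64)
  [4] (1,1) acc=14 (h:1 v:14)
OS (3×2 grid), PE[1][1]:
  [0] (1,1) acc=0 (h:0 v:0)
  [1] (1,1) acc=0 (h:0 v:0)
  [2] (1,1) acc=8 (h:4 v:2)
  [3] (1,1) acc=64 (h:7 v:8)
  [4] (1,1) acc=64 (h:0 v:0)
RS (3×2 grid), PE[1][1]:
  [0] (1,1) acc=0 (h:0 v:0)
  [1] (1,1) acc=0 (h:0 v:0)
  [2] (1,1) acc=39 (h:39 v:5)
  [3] (1,1) acc=64 (h:64 v:8)
  [4] (1,1) acc=0 (h:0 v:0)

dataflow = OS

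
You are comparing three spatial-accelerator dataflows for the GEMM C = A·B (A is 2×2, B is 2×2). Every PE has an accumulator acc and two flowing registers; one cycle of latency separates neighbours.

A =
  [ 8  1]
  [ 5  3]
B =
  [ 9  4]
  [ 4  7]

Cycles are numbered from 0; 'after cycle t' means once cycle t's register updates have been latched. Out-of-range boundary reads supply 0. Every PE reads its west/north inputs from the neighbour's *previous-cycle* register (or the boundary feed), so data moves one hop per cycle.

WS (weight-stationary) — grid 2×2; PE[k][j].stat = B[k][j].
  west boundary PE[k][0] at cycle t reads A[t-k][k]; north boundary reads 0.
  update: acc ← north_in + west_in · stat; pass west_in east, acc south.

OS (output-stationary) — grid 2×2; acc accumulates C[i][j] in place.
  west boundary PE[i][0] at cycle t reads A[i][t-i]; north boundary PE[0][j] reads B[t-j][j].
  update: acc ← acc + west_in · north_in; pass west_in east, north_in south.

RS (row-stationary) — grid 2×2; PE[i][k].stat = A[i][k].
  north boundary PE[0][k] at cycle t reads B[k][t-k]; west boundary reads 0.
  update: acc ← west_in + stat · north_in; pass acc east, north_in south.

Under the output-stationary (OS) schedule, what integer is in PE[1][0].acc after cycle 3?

PE[1][0].acc = 57

OS on a 2×2 grid — tracing PE[1][0] and its feeders:
  0: (0,0).acc=72  regs=<8,9>
  0: (1,0).acc=0  regs=<0,0>
  1: (0,0).acc=76  regs=<1,4>
  1: (1,0).acc=45  regs=<5,9>
  2: (0,0).acc=76  regs=<0,0>
  2: (1,0).acc=57  regs=<3,4>
  3: (0,0).acc=76  regs=<0,0>
  3: (1,0).acc=57  regs=<0,0>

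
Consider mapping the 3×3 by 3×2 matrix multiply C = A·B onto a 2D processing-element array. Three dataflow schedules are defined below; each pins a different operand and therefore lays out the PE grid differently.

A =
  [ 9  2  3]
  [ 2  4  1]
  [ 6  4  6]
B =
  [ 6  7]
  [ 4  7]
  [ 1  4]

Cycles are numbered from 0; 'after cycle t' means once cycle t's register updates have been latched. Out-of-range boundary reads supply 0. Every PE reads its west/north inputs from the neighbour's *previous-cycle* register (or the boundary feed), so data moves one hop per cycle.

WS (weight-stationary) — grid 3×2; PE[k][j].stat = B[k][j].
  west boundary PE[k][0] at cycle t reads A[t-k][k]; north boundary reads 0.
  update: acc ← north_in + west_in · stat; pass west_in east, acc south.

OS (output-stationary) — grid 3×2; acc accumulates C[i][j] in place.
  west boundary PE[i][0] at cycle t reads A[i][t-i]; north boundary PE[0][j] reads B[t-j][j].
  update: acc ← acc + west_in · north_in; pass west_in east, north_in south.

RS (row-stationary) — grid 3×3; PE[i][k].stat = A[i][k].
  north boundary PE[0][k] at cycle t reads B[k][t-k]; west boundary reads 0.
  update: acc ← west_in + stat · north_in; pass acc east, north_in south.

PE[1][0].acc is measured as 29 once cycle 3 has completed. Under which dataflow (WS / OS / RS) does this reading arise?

dataflow = OS

Under WS (3×2), PE[1][0]:
  cycle 0: PE[1][0] → acc 0, east 0, south 0
  cycle 1: PE[1][0] → acc 62, east 2, south 62
  cycle 2: PE[1][0] → acc 28, east 4, south 28
  cycle 3: PE[1][0] → acc 52, east 4, south 52
Under OS (3×2), PE[1][0]:
  cycle 0: PE[1][0] → acc 0, east 0, south 0
  cycle 1: PE[1][0] → acc 12, east 2, south 6
  cycle 2: PE[1][0] → acc 28, east 4, south 4
  cycle 3: PE[1][0] → acc 29, east 1, south 1
Under RS (3×3), PE[1][0]:
  cycle 0: PE[1][0] → acc 0, east 0, south 0
  cycle 1: PE[1][0] → acc 12, east 12, south 6
  cycle 2: PE[1][0] → acc 14, east 14, south 7
  cycle 3: PE[1][0] → acc 0, east 0, south 0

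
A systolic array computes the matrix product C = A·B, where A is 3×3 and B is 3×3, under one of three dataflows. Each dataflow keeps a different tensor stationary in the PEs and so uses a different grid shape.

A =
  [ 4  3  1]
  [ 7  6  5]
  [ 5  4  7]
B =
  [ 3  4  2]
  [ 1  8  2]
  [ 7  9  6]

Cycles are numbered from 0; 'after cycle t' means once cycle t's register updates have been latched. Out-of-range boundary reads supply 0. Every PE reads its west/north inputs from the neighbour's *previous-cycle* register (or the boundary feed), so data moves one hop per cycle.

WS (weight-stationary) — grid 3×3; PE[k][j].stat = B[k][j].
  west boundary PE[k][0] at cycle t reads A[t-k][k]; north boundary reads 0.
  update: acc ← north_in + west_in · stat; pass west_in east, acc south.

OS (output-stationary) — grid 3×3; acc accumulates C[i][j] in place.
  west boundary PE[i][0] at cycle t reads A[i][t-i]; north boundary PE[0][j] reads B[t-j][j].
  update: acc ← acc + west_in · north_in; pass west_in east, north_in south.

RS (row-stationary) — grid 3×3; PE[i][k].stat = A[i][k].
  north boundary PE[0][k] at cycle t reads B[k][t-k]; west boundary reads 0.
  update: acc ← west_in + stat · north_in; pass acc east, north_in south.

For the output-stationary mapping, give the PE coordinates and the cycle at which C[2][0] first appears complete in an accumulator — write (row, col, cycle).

(row, col, cycle) = (2, 0, 4)

OS — PE[2][0] is where C[2][0] collects:
  after 0 — PE[2][0] acc=0, pass-E 0, pass-S 0
  after 1 — PE[2][0] acc=0, pass-E 0, pass-S 0
  after 2 — PE[2][0] acc=15, pass-E 5, pass-S 3
  after 3 — PE[2][0] acc=19, pass-E 4, pass-S 1
  after 4 — PE[2][0] acc=68, pass-E 7, pass-S 7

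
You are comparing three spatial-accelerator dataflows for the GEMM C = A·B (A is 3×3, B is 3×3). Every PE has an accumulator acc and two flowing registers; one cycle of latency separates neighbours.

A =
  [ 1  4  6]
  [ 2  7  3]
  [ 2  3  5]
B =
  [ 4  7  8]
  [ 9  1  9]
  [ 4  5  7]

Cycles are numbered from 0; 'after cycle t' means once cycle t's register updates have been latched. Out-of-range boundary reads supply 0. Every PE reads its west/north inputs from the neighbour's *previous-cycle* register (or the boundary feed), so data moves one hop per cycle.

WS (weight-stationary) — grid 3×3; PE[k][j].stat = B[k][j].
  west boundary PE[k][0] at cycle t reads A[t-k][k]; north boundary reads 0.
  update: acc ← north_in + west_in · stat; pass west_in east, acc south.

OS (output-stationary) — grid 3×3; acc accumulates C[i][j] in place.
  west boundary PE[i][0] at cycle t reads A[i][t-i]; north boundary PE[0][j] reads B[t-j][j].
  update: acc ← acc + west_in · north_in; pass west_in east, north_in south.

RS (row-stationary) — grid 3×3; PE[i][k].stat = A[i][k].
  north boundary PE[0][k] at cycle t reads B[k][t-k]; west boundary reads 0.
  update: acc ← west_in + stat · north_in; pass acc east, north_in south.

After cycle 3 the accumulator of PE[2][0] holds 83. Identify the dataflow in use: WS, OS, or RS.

dataflow = WS

WS [3×3] PE[2][0] across cycles:
  t=0 PE[2][0]: acc=0 h=0 v=0
  t=1 PE[2][0]: acc=0 h=0 v=0
  t=2 PE[2][0]: acc=64 h=6 v=64
  t=3 PE[2][0]: acc=83 h=3 v=83
OS [3×3] PE[2][0] across cycles:
  t=0 PE[2][0]: acc=0 h=0 v=0
  t=1 PE[2][0]: acc=0 h=0 v=0
  t=2 PE[2][0]: acc=8 h=2 v=4
  t=3 PE[2][0]: acc=35 h=3 v=9
RS [3×3] PE[2][0] across cycles:
  t=0 PE[2][0]: acc=0 h=0 v=0
  t=1 PE[2][0]: acc=0 h=0 v=0
  t=2 PE[2][0]: acc=8 h=8 v=4
  t=3 PE[2][0]: acc=14 h=14 v=7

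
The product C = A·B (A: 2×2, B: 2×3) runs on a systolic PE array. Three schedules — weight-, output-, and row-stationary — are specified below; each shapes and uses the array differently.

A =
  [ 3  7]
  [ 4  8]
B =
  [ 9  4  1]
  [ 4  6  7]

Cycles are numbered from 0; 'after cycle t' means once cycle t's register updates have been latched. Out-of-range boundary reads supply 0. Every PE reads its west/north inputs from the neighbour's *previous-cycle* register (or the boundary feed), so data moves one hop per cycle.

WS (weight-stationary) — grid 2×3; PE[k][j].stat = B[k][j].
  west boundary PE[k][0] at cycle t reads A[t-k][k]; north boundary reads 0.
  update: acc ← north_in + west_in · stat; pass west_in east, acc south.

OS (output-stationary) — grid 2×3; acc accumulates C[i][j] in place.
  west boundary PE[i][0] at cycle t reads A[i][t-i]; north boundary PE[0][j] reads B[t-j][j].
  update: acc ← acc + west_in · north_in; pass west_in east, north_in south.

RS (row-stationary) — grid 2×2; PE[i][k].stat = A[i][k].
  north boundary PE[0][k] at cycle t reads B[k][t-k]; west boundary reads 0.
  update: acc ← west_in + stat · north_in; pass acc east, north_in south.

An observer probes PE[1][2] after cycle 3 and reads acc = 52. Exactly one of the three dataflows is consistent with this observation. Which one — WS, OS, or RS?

— WS: 2×3; PE[1][2] trace:
  c0 r1c2: 0 / 0 / 0
  c1 r1c2: 0 / 0 / 0
  c2 r1c2: 0 / 0 / 0
  c3 r1c2: 52 / 7 / 52
— OS: 2×3; PE[1][2] trace:
  c0 r1c2: 0 / 0 / 0
  c1 r1c2: 0 / 0 / 0
  c2 r1c2: 0 / 0 / 0
  c3 r1c2: 4 / 4 / 1
RS: PE[1][2] is outside its 2×2 grid.

dataflow = WS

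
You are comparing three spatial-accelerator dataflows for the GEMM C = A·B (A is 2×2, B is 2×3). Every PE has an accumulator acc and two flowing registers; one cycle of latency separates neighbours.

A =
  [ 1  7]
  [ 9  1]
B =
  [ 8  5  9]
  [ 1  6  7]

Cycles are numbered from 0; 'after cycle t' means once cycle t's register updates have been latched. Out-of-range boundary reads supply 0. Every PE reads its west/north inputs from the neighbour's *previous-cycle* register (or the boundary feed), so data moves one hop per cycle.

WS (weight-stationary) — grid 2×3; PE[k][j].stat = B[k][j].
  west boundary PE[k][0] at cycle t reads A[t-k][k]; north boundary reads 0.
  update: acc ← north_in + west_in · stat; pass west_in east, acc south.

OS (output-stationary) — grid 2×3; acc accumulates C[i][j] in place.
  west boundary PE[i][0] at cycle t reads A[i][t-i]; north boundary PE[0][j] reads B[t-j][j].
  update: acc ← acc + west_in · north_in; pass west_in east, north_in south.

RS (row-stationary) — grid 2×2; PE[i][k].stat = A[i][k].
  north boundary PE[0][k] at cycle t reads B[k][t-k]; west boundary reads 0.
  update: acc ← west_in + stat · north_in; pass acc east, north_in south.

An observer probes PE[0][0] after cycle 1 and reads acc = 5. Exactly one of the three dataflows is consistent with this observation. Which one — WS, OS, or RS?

— WS: 2×3; PE[0][0] trace:
  @0  [0,0]  acc 8  |  →1  ↓8
  @1  [0,0]  acc 72  |  →9  ↓72
— OS: 2×3; PE[0][0] trace:
  @0  [0,0]  acc 8  |  →1  ↓8
  @1  [0,0]  acc 15  |  →7  ↓1
— RS: 2×2; PE[0][0] trace:
  @0  [0,0]  acc 8  |  →8  ↓8
  @1  [0,0]  acc 5  |  →5  ↓5

dataflow = RS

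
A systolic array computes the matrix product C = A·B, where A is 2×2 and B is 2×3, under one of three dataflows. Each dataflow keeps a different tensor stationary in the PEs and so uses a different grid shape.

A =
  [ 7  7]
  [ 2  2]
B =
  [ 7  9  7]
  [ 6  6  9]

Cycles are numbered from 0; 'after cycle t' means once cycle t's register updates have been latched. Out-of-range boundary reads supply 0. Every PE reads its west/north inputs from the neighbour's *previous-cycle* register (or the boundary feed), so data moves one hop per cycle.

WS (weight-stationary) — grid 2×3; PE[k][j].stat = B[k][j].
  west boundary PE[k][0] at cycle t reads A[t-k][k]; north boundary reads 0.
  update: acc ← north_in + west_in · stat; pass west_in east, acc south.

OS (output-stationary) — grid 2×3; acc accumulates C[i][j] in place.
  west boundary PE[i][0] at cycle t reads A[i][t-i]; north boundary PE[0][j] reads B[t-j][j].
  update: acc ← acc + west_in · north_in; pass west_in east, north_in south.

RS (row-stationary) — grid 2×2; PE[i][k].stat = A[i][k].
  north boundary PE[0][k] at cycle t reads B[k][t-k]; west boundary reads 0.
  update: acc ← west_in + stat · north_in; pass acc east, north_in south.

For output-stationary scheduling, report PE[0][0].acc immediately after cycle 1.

PE[0][0].acc = 91

OS 2×3: PE[0][0] cycle-by-cycle (with neighbour feeds):
  @0  [0,0]  acc 49  |  →7  ↓7
  @1  [0,0]  acc 91  |  →7  ↓6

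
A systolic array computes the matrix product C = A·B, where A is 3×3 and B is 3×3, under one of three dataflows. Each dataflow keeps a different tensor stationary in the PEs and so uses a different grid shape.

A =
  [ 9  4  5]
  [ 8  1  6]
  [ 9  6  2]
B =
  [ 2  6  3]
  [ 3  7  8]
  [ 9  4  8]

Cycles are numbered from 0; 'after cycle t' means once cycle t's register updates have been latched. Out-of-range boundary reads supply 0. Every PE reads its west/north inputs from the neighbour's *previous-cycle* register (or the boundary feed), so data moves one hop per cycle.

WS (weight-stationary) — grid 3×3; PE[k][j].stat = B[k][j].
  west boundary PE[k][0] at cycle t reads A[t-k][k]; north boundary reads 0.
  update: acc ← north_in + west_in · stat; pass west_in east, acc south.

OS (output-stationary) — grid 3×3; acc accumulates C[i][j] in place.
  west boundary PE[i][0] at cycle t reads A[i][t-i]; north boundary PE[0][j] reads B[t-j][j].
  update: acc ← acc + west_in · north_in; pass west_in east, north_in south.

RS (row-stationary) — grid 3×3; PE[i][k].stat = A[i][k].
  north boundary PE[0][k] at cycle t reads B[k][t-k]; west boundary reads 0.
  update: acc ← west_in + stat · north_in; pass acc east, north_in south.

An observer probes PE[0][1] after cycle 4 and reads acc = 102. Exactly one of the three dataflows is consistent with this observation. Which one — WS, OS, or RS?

Under WS (3×3), PE[0][1]:
  t=0 PE[0][1]: acc=0 h=0 v=0
  t=1 PE[0][1]: acc=54 h=9 v=54
  t=2 PE[0][1]: acc=48 h=8 v=48
  t=3 PE[0][1]: acc=54 h=9 v=54
  t=4 PE[0][1]: acc=0 h=0 v=0
Under OS (3×3), PE[0][1]:
  t=0 PE[0][1]: acc=0 h=0 v=0
  t=1 PE[0][1]: acc=54 h=9 v=6
  t=2 PE[0][1]: acc=82 h=4 v=7
  t=3 PE[0][1]: acc=102 h=5 v=4
  t=4 PE[0][1]: acc=102 h=0 v=0
Under RS (3×3), PE[0][1]:
  t=0 PE[0][1]: acc=0 h=0 v=0
  t=1 PE[0][1]: acc=30 h=30 v=3
  t=2 PE[0][1]: acc=82 h=82 v=7
  t=3 PE[0][1]: acc=59 h=59 v=8
  t=4 PE[0][1]: acc=0 h=0 v=0

dataflow = OS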